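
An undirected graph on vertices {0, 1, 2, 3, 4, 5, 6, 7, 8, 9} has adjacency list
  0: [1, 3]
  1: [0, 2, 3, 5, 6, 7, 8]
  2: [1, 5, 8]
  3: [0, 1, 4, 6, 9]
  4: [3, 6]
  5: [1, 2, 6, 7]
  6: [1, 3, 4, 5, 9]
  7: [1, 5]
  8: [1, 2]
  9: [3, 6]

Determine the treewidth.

2

A width-2 tree decomposition is:
Bags: B1 = {1, 3, 6}  B2 = {1, 5, 6}  B3 = {1, 5, 7}  B4 = {3, 6, 9}  B5 = {0, 1, 3}  B6 = {1, 2, 5}  B7 = {3, 4, 6}  B8 = {1, 2, 8}
Tree: B1–B2, B2–B3, B1–B4, B1–B5, B2–B6, B1–B7, B6–B8
The largest bag has 3 vertices, giving width 2; this decomposition certifies tw(G) ≤ 2. On the other hand G contains the 3-clique {0, 1, 3}. A clique must lie in a single bag of any decomposition, so no decomposition can have width below 2. The upper and lower bounds meet at 2, so that is the treewidth.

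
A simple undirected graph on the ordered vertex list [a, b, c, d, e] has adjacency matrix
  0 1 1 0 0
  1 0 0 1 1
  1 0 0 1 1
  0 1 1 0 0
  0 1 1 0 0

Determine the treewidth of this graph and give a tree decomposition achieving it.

The largest bag has 3 vertices, giving width 2; this decomposition certifies tw(G) ≤ 2. Since d–b–e–c–d is a cycle in G, G is not acyclic. Forests are exactly the graphs of treewidth ≤ 1, so tw(G) ≥ 2. Therefore the treewidth is 2.

Treewidth 2.
One such decomposition:
Bags: B1 = {b, c, d}  B2 = {b, c, e}  B3 = {a, b, c}
Tree: B1–B2, B2–B3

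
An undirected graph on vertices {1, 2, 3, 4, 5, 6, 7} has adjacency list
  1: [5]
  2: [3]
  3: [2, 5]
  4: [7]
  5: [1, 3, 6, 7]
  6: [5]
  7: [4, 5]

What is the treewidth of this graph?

1

A width-1 tree decomposition is:
Bags: B1 = {3, 5}  B2 = {1, 5}  B3 = {5, 6}  B4 = {5, 7}  B5 = {4, 7}  B6 = {2, 3}
Tree: B1–B2, B1–B3, B2–B4, B4–B5, B1–B6
Every bag has size at most 2, so the width is 2 − 1 = 1 and tw(G) ≤ 1. G has an edge, so its treewidth is at least 1. Hence tw(G) = 1 exactly.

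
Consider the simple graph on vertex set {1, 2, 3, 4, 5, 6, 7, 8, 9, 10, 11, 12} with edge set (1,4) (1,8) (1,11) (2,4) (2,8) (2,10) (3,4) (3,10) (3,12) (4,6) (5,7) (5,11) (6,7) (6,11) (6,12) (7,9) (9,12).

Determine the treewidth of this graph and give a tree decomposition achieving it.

Each bag holds 4 vertices, so the decomposition has width 3, which upper-bounds the treewidth. For the lower bound: the 4 vertex sets {2,8,10}, {1}, {4}, {3,6,11,12} are disjoint, each induces a connected subgraph, and every pair is joined by at least one edge of G. Contracting each set to a single vertex therefore yields K_{4} as a minor, and since treewidth is minor-monotone, tw(G) ≥ tw(K_{4}) = 3. The upper and lower bounds meet at 3, so that is the treewidth.

Treewidth 3.
One such decomposition:
Bags: B1 = {1, 2, 8, 10}  B2 = {1, 2, 4, 10}  B3 = {1, 3, 4, 10}  B4 = {1, 3, 4, 11}  B5 = {3, 4, 6, 11}  B6 = {3, 6, 11, 12}  B7 = {5, 6, 11, 12}  B8 = {5, 6, 7, 12}  B9 = {5, 7, 9, 12}
Tree: B1–B2, B2–B3, B3–B4, B4–B5, B5–B6, B6–B7, B7–B8, B8–B9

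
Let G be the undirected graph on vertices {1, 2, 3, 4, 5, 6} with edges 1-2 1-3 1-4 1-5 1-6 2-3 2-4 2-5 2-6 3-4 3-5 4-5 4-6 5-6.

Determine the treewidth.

4

A width-4 tree decomposition is:
Bags: B1 = {1, 2, 3, 4, 5}  B2 = {1, 2, 4, 5, 6}
Tree: B1–B2
The largest bag has 5 vertices, giving width 4; this decomposition certifies tw(G) ≤ 4. Conversely, {1, 2, 3, 4, 5} is a clique of size 5, and the vertices of any clique must share a bag in every tree decomposition; so some bag has ≥ 5 vertices and tw(G) ≥ 4. Hence tw(G) = 4 exactly.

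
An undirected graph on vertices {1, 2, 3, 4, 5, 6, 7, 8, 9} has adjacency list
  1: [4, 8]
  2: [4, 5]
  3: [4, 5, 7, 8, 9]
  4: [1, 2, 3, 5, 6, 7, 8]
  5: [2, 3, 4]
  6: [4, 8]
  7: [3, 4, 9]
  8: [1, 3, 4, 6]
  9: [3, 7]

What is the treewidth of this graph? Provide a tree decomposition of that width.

Treewidth 2.
Bags: B1 = {3, 4, 8}  B2 = {4, 6, 8}  B3 = {3, 4, 7}  B4 = {3, 4, 5}  B5 = {2, 4, 5}  B6 = {3, 7, 9}  B7 = {1, 4, 8}
Tree: B1–B2, B1–B3, B3–B4, B4–B5, B3–B6, B1–B7

Each bag holds 3 vertices, so the decomposition has width 2, which upper-bounds the treewidth. On the other hand G contains the 3-clique {3, 7, 9}. A clique must lie in a single bag of any decomposition, so no decomposition can have width below 2. Hence tw(G) = 2 exactly.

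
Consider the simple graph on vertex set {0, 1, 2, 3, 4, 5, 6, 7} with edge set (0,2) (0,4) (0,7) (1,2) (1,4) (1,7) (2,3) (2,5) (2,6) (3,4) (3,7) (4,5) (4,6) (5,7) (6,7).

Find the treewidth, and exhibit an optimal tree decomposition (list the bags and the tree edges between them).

Treewidth 3.
One such decomposition:
Bags: B1 = {1, 2, 4, 7}  B2 = {0, 2, 4, 7}  B3 = {2, 4, 5, 7}  B4 = {2, 4, 6, 7}  B5 = {2, 3, 4, 7}
Tree: B1–B2, B2–B3, B3–B4, B4–B5

The largest bag has 4 vertices, giving width 3; this decomposition certifies tw(G) ≤ 3. For the lower bound: the 4 vertex sets {1,4}, {0,2}, {7}, {5} are disjoint, each induces a connected subgraph, and every pair is joined by at least one edge of G. Contracting each set to a single vertex therefore yields K_{4} as a minor, and since treewidth is minor-monotone, tw(G) ≥ tw(K_{4}) = 3. Combining the bounds, tw(G) = 3.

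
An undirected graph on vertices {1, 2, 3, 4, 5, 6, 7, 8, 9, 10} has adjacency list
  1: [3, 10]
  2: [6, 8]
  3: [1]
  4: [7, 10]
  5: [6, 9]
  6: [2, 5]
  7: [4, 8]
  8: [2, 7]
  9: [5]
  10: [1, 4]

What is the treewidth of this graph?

A width-1 tree decomposition is:
Bags: B1 = {5, 9}  B2 = {5, 6}  B3 = {2, 6}  B4 = {2, 8}  B5 = {7, 8}  B6 = {4, 7}  B7 = {4, 10}  B8 = {1, 10}  B9 = {1, 3}
Tree: B1–B2, B2–B3, B3–B4, B4–B5, B5–B6, B6–B7, B7–B8, B8–B9
The largest bag has 2 vertices, giving width 1; this decomposition certifies tw(G) ≤ 1. Since G has at least one edge (e.g. 9–5), it is not an edgeless graph, so tw(G) ≥ 1. The upper and lower bounds meet at 1, so that is the treewidth.

1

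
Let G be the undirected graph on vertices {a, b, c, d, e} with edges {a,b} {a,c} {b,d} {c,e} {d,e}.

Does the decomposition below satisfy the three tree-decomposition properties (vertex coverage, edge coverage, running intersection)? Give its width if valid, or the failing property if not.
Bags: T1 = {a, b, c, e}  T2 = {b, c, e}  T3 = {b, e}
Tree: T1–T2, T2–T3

No — vertex d appears in no bag.

A tree decomposition must satisfy three properties: every vertex lies in some bag; for every edge, both endpoints lie together in some bag; and for every vertex, the bags containing it form a connected subtree. Here vertex d appears in no bag, so the decomposition is invalid.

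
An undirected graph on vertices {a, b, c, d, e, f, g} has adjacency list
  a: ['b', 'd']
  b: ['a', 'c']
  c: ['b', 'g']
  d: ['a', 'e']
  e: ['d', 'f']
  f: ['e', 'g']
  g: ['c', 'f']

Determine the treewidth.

2

A width-2 tree decomposition is:
Bags: B1 = {d, e, f}  B2 = {a, d, f}  B3 = {a, b, f}  B4 = {b, c, f}  B5 = {c, f, g}
Tree: B1–B2, B2–B3, B3–B4, B4–B5
The largest bag has 3 vertices, giving width 2; this decomposition certifies tw(G) ≤ 2. Since f–e–d–a–b–c–g–f is a cycle in G, G is not acyclic. Forests are exactly the graphs of treewidth ≤ 1, so tw(G) ≥ 2. Combining the bounds, tw(G) = 2.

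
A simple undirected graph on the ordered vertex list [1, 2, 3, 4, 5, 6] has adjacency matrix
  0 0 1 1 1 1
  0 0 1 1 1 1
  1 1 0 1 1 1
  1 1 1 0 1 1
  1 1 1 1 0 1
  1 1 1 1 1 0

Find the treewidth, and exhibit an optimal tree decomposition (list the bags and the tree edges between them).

Every bag has size at most 5, so the width is 5 − 1 = 4 and tw(G) ≤ 4. For the lower bound, the 5 vertices {1, 3, 4, 5, 6} are pairwise adjacent, and any tree decomposition puts a clique entirely inside one bag — forcing width ≥ 4. Combining the bounds, tw(G) = 4.

Treewidth 4.
One such decomposition:
Bags: B1 = {2, 3, 4, 5, 6}  B2 = {1, 3, 4, 5, 6}
Tree: B1–B2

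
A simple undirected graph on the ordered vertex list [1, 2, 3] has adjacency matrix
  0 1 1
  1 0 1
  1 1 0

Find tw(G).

2

A width-2 tree decomposition is:
Bags: B1 = {1, 2, 3}
Tree: (single bag)
A single bag containing all 3 vertices is trivially a valid decomposition of width 2. Conversely, {1, 2, 3} is a clique of size 3, and the vertices of any clique must share a bag in every tree decomposition; so some bag has ≥ 3 vertices and tw(G) ≥ 2. Combining the bounds, tw(G) = 2.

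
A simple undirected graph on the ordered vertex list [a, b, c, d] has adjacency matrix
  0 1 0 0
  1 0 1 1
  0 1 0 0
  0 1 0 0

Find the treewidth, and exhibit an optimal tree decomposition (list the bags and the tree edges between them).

Treewidth 1.
One optimal decomposition is:
Bags: B1 = {b, d}  B2 = {a, b}  B3 = {b, c}
Tree: B1–B2, B1–B3

The largest bag has 2 vertices, giving width 1; this decomposition certifies tw(G) ≤ 1. Any graph with an edge has treewidth ≥ 1, and G has the edge b–d. Hence tw(G) = 1 exactly.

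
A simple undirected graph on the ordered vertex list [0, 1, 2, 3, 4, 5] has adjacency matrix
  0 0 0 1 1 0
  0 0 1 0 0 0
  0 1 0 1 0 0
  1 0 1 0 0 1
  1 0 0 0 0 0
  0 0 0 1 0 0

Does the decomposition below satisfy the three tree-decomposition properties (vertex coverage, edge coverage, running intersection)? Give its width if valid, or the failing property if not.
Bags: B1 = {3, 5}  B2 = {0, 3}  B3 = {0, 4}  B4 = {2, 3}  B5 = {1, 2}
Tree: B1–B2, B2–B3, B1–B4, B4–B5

Yes; width 1.

Every vertex of G appears in some bag (union = {0, 1, 2, 3, 4, 5}); every edge is covered by a bag; and for each vertex v the set of bags containing v is connected in the bag tree. The decomposition is therefore valid. The largest bag has 2 vertices, so the width is 1.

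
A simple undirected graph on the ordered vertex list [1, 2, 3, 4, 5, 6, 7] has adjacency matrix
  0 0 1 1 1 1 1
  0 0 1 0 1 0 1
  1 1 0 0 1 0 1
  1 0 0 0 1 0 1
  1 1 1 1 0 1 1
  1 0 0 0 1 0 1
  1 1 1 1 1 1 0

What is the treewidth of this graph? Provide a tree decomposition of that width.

Each bag holds 4 vertices, so the decomposition has width 3, which upper-bounds the treewidth. For the lower bound, the 4 vertices {1, 3, 5, 7} are pairwise adjacent, and any tree decomposition puts a clique entirely inside one bag — forcing width ≥ 3. The upper and lower bounds meet at 3, so that is the treewidth.

Treewidth 3.
Bags: B1 = {1, 4, 5, 7}  B2 = {1, 3, 5, 7}  B3 = {2, 3, 5, 7}  B4 = {1, 5, 6, 7}
Tree: B1–B2, B2–B3, B2–B4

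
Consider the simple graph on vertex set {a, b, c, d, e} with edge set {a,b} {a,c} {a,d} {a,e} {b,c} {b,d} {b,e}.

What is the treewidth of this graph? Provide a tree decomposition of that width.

Treewidth 2.
One optimal decomposition is:
Bags: B1 = {a, b, c}  B2 = {a, b, d}  B3 = {a, b, e}
Tree: B1–B2, B2–B3

The largest bag has 3 vertices, giving width 2; this decomposition certifies tw(G) ≤ 2. For the lower bound, the 3 vertices {a, b, d} are pairwise adjacent, and any tree decomposition puts a clique entirely inside one bag — forcing width ≥ 2. The upper and lower bounds meet at 2, so that is the treewidth.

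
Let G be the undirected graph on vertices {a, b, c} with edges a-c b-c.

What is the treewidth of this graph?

A width-1 tree decomposition is:
Bags: B1 = {a, c}  B2 = {b, c}
Tree: B1–B2
The largest bag has 2 vertices, giving width 1; this decomposition certifies tw(G) ≤ 1. G has an edge, so its treewidth is at least 1. Therefore the treewidth is 1.

1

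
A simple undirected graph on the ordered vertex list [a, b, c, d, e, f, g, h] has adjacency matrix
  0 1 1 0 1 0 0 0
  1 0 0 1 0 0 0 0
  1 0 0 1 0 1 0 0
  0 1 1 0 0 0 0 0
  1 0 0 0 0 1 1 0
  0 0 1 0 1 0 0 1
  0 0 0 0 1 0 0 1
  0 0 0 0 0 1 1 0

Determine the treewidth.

2

A width-2 tree decomposition is:
Bags: B1 = {b, c, d}  B2 = {a, b, c}  B3 = {a, c, f}  B4 = {a, e, f}  B5 = {e, f, h}  B6 = {e, g, h}
Tree: B1–B2, B2–B3, B3–B4, B4–B5, B5–B6
The largest bag has 3 vertices, giving width 2; this decomposition certifies tw(G) ≤ 2. For the lower bound, G contains the cycle d–b–a–c–d, so G is not a forest; only forests have treewidth ≤ 1, hence tw(G) ≥ 2. The upper and lower bounds meet at 2, so that is the treewidth.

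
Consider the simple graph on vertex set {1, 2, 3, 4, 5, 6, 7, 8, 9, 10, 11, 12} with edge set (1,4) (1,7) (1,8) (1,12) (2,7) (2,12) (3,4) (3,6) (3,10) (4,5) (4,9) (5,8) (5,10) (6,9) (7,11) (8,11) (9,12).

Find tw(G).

A width-3 tree decomposition is:
Bags: B1 = {2, 7, 11, 12}  B2 = {1, 7, 11, 12}  B3 = {1, 8, 11, 12}  B4 = {1, 8, 9, 12}  B5 = {1, 4, 8, 9}  B6 = {4, 5, 8, 9}  B7 = {4, 5, 6, 9}  B8 = {3, 4, 5, 6}  B9 = {3, 5, 6, 10}
Tree: B1–B2, B2–B3, B3–B4, B4–B5, B5–B6, B6–B7, B7–B8, B8–B9
Each bag holds 4 vertices, so the decomposition has width 3, which upper-bounds the treewidth. For the lower bound: the 4 vertex sets {2,7,11}, {12}, {1}, {4,5,8,9} are disjoint, each induces a connected subgraph, and every pair is joined by at least one edge of G. Contracting each set to a single vertex therefore yields K_{4} as a minor, and since treewidth is minor-monotone, tw(G) ≥ tw(K_{4}) = 3. Hence tw(G) = 3 exactly.

3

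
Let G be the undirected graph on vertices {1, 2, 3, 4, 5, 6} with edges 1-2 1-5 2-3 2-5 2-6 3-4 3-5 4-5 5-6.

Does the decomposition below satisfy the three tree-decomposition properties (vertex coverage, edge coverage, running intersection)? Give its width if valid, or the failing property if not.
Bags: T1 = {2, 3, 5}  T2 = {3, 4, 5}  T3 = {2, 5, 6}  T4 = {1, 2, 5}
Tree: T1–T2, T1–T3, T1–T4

Yes; width 2.

Checking the three conditions: (i) the bags cover all of {1, 2, 3, 4, 5, 6}; (ii) for each edge, some bag contains both endpoints; (iii) the bags containing any fixed vertex form a subtree. All hold, so the decomposition is valid with width 3 − 1 = 2.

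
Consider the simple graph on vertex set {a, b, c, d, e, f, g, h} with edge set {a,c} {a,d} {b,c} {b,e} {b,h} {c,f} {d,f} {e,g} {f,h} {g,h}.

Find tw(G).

A width-2 tree decomposition is:
Bags: B1 = {b, e, g}  B2 = {b, g, h}  B3 = {b, c, h}  B4 = {c, f, h}  B5 = {a, c, f}  B6 = {a, d, f}
Tree: B1–B2, B2–B3, B3–B4, B4–B5, B5–B6
The largest bag has 3 vertices, giving width 2; this decomposition certifies tw(G) ≤ 2. The edges e–g–h–b–e form a cycle, so G is not a tree and its treewidth is at least 2. The upper and lower bounds meet at 2, so that is the treewidth.

2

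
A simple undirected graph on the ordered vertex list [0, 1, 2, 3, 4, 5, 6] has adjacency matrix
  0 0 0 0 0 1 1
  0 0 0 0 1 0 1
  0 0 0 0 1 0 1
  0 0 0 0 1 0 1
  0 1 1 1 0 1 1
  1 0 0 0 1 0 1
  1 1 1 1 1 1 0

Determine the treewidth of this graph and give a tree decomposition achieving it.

Treewidth 2.
One optimal decomposition is:
Bags: B1 = {1, 4, 6}  B2 = {3, 4, 6}  B3 = {2, 4, 6}  B4 = {4, 5, 6}  B5 = {0, 5, 6}
Tree: B1–B2, B2–B3, B1–B4, B4–B5

Each bag holds 3 vertices, so the decomposition has width 2, which upper-bounds the treewidth. Conversely, {0, 5, 6} is a clique of size 3, and the vertices of any clique must share a bag in every tree decomposition; so some bag has ≥ 3 vertices and tw(G) ≥ 2. The upper and lower bounds meet at 2, so that is the treewidth.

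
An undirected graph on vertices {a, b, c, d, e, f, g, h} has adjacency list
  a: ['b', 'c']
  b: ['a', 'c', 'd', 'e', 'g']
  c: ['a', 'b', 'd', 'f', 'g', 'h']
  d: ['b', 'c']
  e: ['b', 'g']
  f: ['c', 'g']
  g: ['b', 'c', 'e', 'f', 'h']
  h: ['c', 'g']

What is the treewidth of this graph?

2

A width-2 tree decomposition is:
Bags: B1 = {b, c, g}  B2 = {b, e, g}  B3 = {c, f, g}  B4 = {c, g, h}  B5 = {a, b, c}  B6 = {b, c, d}
Tree: B1–B2, B1–B3, B3–B4, B1–B5, B1–B6
Every bag has size at most 3, so the width is 3 − 1 = 2 and tw(G) ≤ 2. On the other hand G contains the 3-clique {b, e, g}. A clique must lie in a single bag of any decomposition, so no decomposition can have width below 2. Combining the bounds, tw(G) = 2.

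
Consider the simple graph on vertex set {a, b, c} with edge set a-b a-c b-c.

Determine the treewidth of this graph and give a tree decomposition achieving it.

A single bag containing all 3 vertices is trivially a valid decomposition of width 2. Conversely, {a, b, c} is a clique of size 3, and the vertices of any clique must share a bag in every tree decomposition; so some bag has ≥ 3 vertices and tw(G) ≥ 2. Therefore the treewidth is 2.

Treewidth 2.
One such decomposition:
Bags: B1 = {a, b, c}
Tree: (single bag)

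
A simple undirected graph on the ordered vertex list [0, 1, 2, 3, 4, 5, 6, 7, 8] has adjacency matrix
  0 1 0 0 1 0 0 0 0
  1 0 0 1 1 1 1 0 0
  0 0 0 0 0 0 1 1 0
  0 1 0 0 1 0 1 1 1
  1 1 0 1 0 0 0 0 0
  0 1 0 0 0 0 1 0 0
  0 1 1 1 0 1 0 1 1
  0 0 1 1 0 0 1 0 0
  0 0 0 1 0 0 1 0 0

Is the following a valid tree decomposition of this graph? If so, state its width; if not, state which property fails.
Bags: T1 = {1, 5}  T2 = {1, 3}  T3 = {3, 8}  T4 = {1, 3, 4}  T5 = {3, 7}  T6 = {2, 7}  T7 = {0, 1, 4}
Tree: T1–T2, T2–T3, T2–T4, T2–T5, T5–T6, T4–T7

No — vertex 6 appears in no bag.

A tree decomposition must satisfy three properties: every vertex lies in some bag; for every edge, both endpoints lie together in some bag; and for every vertex, the bags containing it form a connected subtree. Here vertex 6 appears in no bag, so the decomposition is invalid.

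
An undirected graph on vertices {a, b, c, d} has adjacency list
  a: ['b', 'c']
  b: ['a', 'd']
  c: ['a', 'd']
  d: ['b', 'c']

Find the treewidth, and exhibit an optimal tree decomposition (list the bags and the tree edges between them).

Treewidth 2.
One optimal decomposition is:
Bags: B1 = {a, b, d}  B2 = {a, c, d}
Tree: B1–B2

The largest bag has 3 vertices, giving width 2; this decomposition certifies tw(G) ≤ 2. The edges d–b–a–c–d form a cycle, so G is not a tree and its treewidth is at least 2. The upper and lower bounds meet at 2, so that is the treewidth.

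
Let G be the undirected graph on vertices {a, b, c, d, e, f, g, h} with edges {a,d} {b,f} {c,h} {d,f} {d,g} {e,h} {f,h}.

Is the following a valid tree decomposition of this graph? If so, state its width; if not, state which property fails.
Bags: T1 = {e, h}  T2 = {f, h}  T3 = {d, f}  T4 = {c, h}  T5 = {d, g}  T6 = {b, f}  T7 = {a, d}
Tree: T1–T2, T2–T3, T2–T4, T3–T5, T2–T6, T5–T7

Vertex coverage: the bags together contain {a, b, c, d, e, f, g, h}, the full vertex set. Edge coverage: each edge of G has both endpoints in at least one bag. Running intersection: for every vertex, the bags containing it form a connected subtree. All three properties hold, so this is a valid tree decomposition of width max|bag| − 1 = 1, and hence tw(G) ≤ 1.

Yes; width 1.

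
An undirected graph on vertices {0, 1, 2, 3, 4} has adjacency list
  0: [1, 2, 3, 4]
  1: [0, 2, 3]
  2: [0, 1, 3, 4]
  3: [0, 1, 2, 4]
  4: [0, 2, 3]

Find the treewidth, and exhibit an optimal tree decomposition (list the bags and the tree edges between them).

Every bag has size at most 4, so the width is 4 − 1 = 3 and tw(G) ≤ 3. For the lower bound, the 4 vertices {0, 1, 2, 3} are pairwise adjacent, and any tree decomposition puts a clique entirely inside one bag — forcing width ≥ 3. Hence tw(G) = 3 exactly.

Treewidth 3.
One such decomposition:
Bags: B1 = {0, 1, 2, 3}  B2 = {0, 2, 3, 4}
Tree: B1–B2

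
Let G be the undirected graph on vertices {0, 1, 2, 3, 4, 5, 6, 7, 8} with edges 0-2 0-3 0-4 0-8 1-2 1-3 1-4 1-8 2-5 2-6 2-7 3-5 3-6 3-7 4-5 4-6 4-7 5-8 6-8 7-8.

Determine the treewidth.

A width-4 tree decomposition is:
Bags: B1 = {2, 3, 4, 6, 8}  B2 = {1, 2, 3, 4, 8}  B3 = {0, 2, 3, 4, 8}  B4 = {2, 3, 4, 5, 8}  B5 = {2, 3, 4, 7, 8}
Tree: B1–B2, B2–B3, B3–B4, B4–B5
Every bag has size at most 5, so the width is 5 − 1 = 4 and tw(G) ≤ 4. For the lower bound: the 5 vertex sets {6,8}, {1,4}, {0,3}, {2}, {5} are disjoint, each induces a connected subgraph, and every pair is joined by at least one edge of G. Contracting each set to a single vertex therefore yields K_{5} as a minor, and since treewidth is minor-monotone, tw(G) ≥ tw(K_{5}) = 4. Therefore the treewidth is 4.

4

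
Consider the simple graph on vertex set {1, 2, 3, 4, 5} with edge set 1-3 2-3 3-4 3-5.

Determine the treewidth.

A width-1 tree decomposition is:
Bags: B1 = {2, 3}  B2 = {3, 4}  B3 = {3, 5}  B4 = {1, 3}
Tree: B1–B2, B2–B3, B1–B4
The largest bag has 2 vertices, giving width 1; this decomposition certifies tw(G) ≤ 1. G has an edge, so its treewidth is at least 1. The upper and lower bounds meet at 1, so that is the treewidth.

1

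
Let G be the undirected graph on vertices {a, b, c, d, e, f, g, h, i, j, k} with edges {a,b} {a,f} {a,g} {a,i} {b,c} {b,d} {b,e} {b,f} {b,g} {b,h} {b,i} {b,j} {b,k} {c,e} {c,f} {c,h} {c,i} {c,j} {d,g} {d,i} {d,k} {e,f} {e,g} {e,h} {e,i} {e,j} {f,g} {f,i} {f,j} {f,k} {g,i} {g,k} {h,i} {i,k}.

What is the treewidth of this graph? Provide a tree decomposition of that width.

Every bag has size at most 5, so the width is 5 − 1 = 4 and tw(G) ≤ 4. On the other hand G contains the 5-clique {b, c, e, f, j}. A clique must lie in a single bag of any decomposition, so no decomposition can have width below 4. The upper and lower bounds meet at 4, so that is the treewidth.

Treewidth 4.
One optimal decomposition is:
Bags: B1 = {b, e, f, g, i}  B2 = {a, b, f, g, i}  B3 = {b, c, e, f, i}  B4 = {b, f, g, i, k}  B5 = {b, c, e, h, i}  B6 = {b, c, e, f, j}  B7 = {b, d, g, i, k}
Tree: B1–B2, B1–B3, B1–B4, B3–B5, B3–B6, B4–B7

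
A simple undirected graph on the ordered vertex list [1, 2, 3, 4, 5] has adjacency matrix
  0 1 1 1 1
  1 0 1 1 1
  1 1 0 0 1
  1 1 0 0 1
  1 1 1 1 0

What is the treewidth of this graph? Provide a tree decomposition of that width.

Treewidth 3.
One such decomposition:
Bags: B1 = {1, 2, 4, 5}  B2 = {1, 2, 3, 5}
Tree: B1–B2

Every bag has size at most 4, so the width is 4 − 1 = 3 and tw(G) ≤ 3. Conversely, {1, 2, 3, 5} is a clique of size 4, and the vertices of any clique must share a bag in every tree decomposition; so some bag has ≥ 4 vertices and tw(G) ≥ 3. Therefore the treewidth is 3.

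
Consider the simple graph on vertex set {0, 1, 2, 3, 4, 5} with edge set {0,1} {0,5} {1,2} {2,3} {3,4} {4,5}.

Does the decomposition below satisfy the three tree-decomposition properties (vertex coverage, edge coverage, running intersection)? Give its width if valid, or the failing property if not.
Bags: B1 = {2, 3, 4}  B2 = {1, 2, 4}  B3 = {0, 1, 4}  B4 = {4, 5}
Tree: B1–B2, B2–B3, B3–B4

A tree decomposition must satisfy three properties: every vertex lies in some bag; for every edge, both endpoints lie together in some bag; and for every vertex, the bags containing it form a connected subtree. Here edge (0,5) lies in no bag, so the decomposition is invalid.

No — edge (0,5) lies in no bag.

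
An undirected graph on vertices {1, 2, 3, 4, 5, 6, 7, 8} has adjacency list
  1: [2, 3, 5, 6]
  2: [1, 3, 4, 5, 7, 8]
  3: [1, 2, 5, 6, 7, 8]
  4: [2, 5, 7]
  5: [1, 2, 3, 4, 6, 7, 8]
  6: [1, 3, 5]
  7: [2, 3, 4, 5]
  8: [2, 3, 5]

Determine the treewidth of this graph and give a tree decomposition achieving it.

Treewidth 3.
Bags: B1 = {1, 2, 3, 5}  B2 = {1, 3, 5, 6}  B3 = {2, 3, 5, 7}  B4 = {2, 4, 5, 7}  B5 = {2, 3, 5, 8}
Tree: B1–B2, B1–B3, B3–B4, B1–B5

Every bag has size at most 4, so the width is 4 − 1 = 3 and tw(G) ≤ 3. On the other hand G contains the 4-clique {2, 3, 5, 8}. A clique must lie in a single bag of any decomposition, so no decomposition can have width below 3. Combining the bounds, tw(G) = 3.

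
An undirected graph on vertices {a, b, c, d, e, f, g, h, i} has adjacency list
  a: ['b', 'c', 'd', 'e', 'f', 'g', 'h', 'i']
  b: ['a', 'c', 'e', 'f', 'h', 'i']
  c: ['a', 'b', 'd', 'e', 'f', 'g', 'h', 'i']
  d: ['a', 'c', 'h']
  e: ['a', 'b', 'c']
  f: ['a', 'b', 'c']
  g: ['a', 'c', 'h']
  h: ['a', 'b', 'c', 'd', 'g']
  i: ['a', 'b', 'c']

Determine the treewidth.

3

A width-3 tree decomposition is:
Bags: B1 = {a, b, c, e}  B2 = {a, b, c, h}  B3 = {a, b, c, i}  B4 = {a, c, g, h}  B5 = {a, b, c, f}  B6 = {a, c, d, h}
Tree: B1–B2, B1–B3, B2–B4, B3–B5, B4–B6
The largest bag has 4 vertices, giving width 3; this decomposition certifies tw(G) ≤ 3. Conversely, {a, c, d, h} is a clique of size 4, and the vertices of any clique must share a bag in every tree decomposition; so some bag has ≥ 4 vertices and tw(G) ≥ 3. Therefore the treewidth is 3.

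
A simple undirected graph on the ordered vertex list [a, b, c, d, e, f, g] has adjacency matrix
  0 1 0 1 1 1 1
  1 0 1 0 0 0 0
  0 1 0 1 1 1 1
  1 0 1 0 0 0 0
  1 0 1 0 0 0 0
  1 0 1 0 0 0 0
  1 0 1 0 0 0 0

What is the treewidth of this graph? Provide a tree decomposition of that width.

Treewidth 2.
Bags: B1 = {a, c, d}  B2 = {a, c, e}  B3 = {a, b, c}  B4 = {a, c, f}  B5 = {a, c, g}
Tree: B1–B2, B2–B3, B3–B4, B4–B5

The largest bag has 3 vertices, giving width 2; this decomposition certifies tw(G) ≤ 2. Since c–d–a–e–c is a cycle in G, G is not acyclic. Forests are exactly the graphs of treewidth ≤ 1, so tw(G) ≥ 2. Hence tw(G) = 2 exactly.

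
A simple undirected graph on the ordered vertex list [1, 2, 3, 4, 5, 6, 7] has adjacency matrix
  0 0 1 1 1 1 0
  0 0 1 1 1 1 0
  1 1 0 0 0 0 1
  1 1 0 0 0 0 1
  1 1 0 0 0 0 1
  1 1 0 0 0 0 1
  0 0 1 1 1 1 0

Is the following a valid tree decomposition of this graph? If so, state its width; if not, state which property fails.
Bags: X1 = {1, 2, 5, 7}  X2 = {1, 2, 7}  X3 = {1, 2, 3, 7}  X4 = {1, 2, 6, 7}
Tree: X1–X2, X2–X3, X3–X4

No — vertex 4 appears in no bag.

A tree decomposition must satisfy three properties: every vertex lies in some bag; for every edge, both endpoints lie together in some bag; and for every vertex, the bags containing it form a connected subtree. Here vertex 4 appears in no bag, so the decomposition is invalid.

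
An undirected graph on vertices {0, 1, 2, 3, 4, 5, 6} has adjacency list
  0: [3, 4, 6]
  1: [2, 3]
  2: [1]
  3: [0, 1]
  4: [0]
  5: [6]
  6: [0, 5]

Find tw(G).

1

A width-1 tree decomposition is:
Bags: B1 = {0, 3}  B2 = {0, 4}  B3 = {1, 3}  B4 = {0, 6}  B5 = {1, 2}  B6 = {5, 6}
Tree: B1–B2, B1–B3, B1–B4, B3–B5, B4–B6
Every bag has size at most 2, so the width is 2 − 1 = 1 and tw(G) ≤ 1. G has an edge, so its treewidth is at least 1. The upper and lower bounds meet at 1, so that is the treewidth.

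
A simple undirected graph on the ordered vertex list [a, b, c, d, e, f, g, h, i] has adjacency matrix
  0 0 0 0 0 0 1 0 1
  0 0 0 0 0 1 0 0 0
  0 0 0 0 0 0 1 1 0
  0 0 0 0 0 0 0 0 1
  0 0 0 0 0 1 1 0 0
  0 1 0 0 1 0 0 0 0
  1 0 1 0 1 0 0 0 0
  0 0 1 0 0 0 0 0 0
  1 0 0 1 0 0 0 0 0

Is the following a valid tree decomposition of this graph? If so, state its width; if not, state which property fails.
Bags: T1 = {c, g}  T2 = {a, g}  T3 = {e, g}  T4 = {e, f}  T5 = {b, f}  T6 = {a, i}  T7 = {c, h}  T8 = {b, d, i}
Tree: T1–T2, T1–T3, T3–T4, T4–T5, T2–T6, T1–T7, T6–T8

A tree decomposition must satisfy three properties: every vertex lies in some bag; for every edge, both endpoints lie together in some bag; and for every vertex, the bags containing it form a connected subtree. Here bags containing vertex b are not connected in the tree, so the decomposition is invalid.

No — bags containing vertex b are not connected in the tree.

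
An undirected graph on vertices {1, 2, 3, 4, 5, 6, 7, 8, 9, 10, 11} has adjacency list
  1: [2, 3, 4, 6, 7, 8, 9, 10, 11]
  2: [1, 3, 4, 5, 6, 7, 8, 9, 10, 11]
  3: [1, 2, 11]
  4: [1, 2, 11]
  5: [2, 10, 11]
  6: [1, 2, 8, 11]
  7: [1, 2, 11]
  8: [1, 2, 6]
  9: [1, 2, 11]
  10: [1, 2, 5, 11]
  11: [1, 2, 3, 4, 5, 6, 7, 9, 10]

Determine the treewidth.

A width-3 tree decomposition is:
Bags: B1 = {1, 2, 6, 8}  B2 = {1, 2, 6, 11}  B3 = {1, 2, 7, 11}  B4 = {1, 2, 9, 11}  B5 = {1, 2, 3, 11}  B6 = {1, 2, 4, 11}  B7 = {1, 2, 10, 11}  B8 = {2, 5, 10, 11}
Tree: B1–B2, B2–B3, B2–B4, B2–B5, B2–B6, B4–B7, B7–B8
The largest bag has 4 vertices, giving width 3; this decomposition certifies tw(G) ≤ 3. For the lower bound, the 4 vertices {1, 2, 6, 8} are pairwise adjacent, and any tree decomposition puts a clique entirely inside one bag — forcing width ≥ 3. Hence tw(G) = 3 exactly.

3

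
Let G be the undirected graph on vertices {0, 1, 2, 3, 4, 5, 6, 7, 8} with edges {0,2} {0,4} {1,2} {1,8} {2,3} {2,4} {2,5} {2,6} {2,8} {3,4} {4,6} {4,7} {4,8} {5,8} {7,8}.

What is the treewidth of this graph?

A width-2 tree decomposition is:
Bags: B1 = {0, 2, 4}  B2 = {2, 3, 4}  B3 = {2, 4, 8}  B4 = {1, 2, 8}  B5 = {2, 4, 6}  B6 = {2, 5, 8}  B7 = {4, 7, 8}
Tree: B1–B2, B2–B3, B3–B4, B2–B5, B3–B6, B3–B7
Each bag holds 3 vertices, so the decomposition has width 2, which upper-bounds the treewidth. Conversely, {1, 2, 8} is a clique of size 3, and the vertices of any clique must share a bag in every tree decomposition; so some bag has ≥ 3 vertices and tw(G) ≥ 2. Therefore the treewidth is 2.

2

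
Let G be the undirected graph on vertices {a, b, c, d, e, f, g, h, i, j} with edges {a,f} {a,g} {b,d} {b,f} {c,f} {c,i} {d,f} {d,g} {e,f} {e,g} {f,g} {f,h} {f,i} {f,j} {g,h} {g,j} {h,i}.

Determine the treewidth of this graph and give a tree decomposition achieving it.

The largest bag has 3 vertices, giving width 2; this decomposition certifies tw(G) ≤ 2. For the lower bound, the 3 vertices {d, f, g} are pairwise adjacent, and any tree decomposition puts a clique entirely inside one bag — forcing width ≥ 2. The upper and lower bounds meet at 2, so that is the treewidth.

Treewidth 2.
One optimal decomposition is:
Bags: B1 = {f, h, i}  B2 = {f, g, h}  B3 = {e, f, g}  B4 = {f, g, j}  B5 = {a, f, g}  B6 = {c, f, i}  B7 = {d, f, g}  B8 = {b, d, f}
Tree: B1–B2, B2–B3, B3–B4, B3–B5, B1–B6, B3–B7, B7–B8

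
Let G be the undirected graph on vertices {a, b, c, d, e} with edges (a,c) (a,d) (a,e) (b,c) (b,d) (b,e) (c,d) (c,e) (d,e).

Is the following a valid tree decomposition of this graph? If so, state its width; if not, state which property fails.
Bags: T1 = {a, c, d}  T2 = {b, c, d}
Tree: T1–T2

A tree decomposition must satisfy three properties: every vertex lies in some bag; for every edge, both endpoints lie together in some bag; and for every vertex, the bags containing it form a connected subtree. Here vertex e appears in no bag, so the decomposition is invalid.

No — vertex e appears in no bag.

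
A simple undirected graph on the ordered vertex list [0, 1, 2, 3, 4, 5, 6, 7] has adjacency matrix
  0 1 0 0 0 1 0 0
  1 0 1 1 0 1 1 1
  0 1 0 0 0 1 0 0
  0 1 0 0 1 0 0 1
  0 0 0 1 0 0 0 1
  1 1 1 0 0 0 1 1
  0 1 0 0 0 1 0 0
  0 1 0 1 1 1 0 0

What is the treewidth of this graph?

A width-2 tree decomposition is:
Bags: B1 = {1, 2, 5}  B2 = {0, 1, 5}  B3 = {1, 5, 7}  B4 = {1, 3, 7}  B5 = {3, 4, 7}  B6 = {1, 5, 6}
Tree: B1–B2, B2–B3, B3–B4, B4–B5, B3–B6
Every bag has size at most 3, so the width is 3 − 1 = 2 and tw(G) ≤ 2. For the lower bound, the 3 vertices {1, 3, 7} are pairwise adjacent, and any tree decomposition puts a clique entirely inside one bag — forcing width ≥ 2. Hence tw(G) = 2 exactly.

2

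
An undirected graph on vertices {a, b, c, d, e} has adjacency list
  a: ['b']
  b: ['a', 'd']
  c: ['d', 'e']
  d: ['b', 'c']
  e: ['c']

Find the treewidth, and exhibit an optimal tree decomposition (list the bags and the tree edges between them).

Each bag holds 2 vertices, so the decomposition has width 1, which upper-bounds the treewidth. Any graph with an edge has treewidth ≥ 1, and G has the edge d–c. Combining the bounds, tw(G) = 1.

Treewidth 1.
One optimal decomposition is:
Bags: B1 = {c, d}  B2 = {b, d}  B3 = {a, b}  B4 = {c, e}
Tree: B1–B2, B2–B3, B1–B4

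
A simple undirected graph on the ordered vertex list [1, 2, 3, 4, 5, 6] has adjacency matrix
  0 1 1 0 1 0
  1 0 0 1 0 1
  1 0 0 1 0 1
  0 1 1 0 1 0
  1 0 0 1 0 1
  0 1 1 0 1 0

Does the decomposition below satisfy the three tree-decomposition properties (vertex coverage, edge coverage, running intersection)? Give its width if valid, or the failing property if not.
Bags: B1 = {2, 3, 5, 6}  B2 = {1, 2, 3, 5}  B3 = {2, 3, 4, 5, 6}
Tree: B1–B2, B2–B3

A tree decomposition must satisfy three properties: every vertex lies in some bag; for every edge, both endpoints lie together in some bag; and for every vertex, the bags containing it form a connected subtree. Here bags containing vertex 6 are not connected in the tree, so the decomposition is invalid.

No — bags containing vertex 6 are not connected in the tree.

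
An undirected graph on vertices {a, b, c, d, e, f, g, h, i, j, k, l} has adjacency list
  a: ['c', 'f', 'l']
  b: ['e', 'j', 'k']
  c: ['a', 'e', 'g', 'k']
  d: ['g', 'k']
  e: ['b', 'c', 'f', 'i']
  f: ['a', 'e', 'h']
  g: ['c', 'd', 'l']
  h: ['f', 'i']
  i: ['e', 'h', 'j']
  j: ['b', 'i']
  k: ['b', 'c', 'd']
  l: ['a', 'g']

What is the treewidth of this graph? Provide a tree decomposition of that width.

Treewidth 3.
One such decomposition:
Bags: B1 = {d, g, k, l}  B2 = {c, g, k, l}  B3 = {a, c, k, l}  B4 = {a, b, c, k}  B5 = {a, b, c, e}  B6 = {a, b, e, f}  B7 = {b, e, f, j}  B8 = {e, f, i, j}  B9 = {f, h, i, j}
Tree: B1–B2, B2–B3, B3–B4, B4–B5, B5–B6, B6–B7, B7–B8, B8–B9

Every bag has size at most 4, so the width is 4 − 1 = 3 and tw(G) ≤ 3. For the lower bound: the 4 vertex sets {d,g,l}, {k}, {c}, {a,b,e,f} are disjoint, each induces a connected subgraph, and every pair is joined by at least one edge of G. Contracting each set to a single vertex therefore yields K_{4} as a minor, and since treewidth is minor-monotone, tw(G) ≥ tw(K_{4}) = 3. The upper and lower bounds meet at 3, so that is the treewidth.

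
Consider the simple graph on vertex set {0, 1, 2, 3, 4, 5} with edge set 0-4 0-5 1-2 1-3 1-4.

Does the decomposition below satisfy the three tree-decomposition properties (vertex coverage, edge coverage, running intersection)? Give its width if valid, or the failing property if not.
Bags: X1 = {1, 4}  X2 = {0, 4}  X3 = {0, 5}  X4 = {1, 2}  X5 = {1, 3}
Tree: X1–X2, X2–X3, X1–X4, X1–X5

Every vertex of G appears in some bag (union = {0, 1, 2, 3, 4, 5}); every edge is covered by a bag; and for each vertex v the set of bags containing v is connected in the bag tree. The decomposition is therefore valid. The largest bag has 2 vertices, so the width is 1.

Yes; width 1.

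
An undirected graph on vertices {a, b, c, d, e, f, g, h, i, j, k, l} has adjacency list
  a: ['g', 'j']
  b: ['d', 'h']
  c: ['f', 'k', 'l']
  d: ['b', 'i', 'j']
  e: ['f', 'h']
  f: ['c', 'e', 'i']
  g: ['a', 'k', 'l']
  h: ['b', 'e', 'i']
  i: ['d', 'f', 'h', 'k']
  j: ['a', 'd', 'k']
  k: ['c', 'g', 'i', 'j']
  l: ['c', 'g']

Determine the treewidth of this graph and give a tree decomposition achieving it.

Every bag has size at most 4, so the width is 4 − 1 = 3 and tw(G) ≤ 3. For the lower bound: the 4 vertex sets {a,g,l}, {c}, {k}, {d,f,i,j} are disjoint, each induces a connected subgraph, and every pair is joined by at least one edge of G. Contracting each set to a single vertex therefore yields K_{4} as a minor, and since treewidth is minor-monotone, tw(G) ≥ tw(K_{4}) = 3. Combining the bounds, tw(G) = 3.

Treewidth 3.
Bags: B1 = {a, c, g, l}  B2 = {a, c, g, k}  B3 = {a, c, j, k}  B4 = {c, f, j, k}  B5 = {f, i, j, k}  B6 = {d, f, i, j}  B7 = {d, e, f, i}  B8 = {d, e, h, i}  B9 = {b, d, e, h}
Tree: B1–B2, B2–B3, B3–B4, B4–B5, B5–B6, B6–B7, B7–B8, B8–B9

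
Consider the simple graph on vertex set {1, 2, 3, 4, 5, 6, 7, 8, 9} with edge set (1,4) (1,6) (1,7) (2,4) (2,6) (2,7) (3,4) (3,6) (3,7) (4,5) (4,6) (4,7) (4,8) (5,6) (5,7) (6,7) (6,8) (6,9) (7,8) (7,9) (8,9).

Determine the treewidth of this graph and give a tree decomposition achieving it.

Treewidth 3.
One optimal decomposition is:
Bags: B1 = {3, 4, 6, 7}  B2 = {4, 5, 6, 7}  B3 = {1, 4, 6, 7}  B4 = {2, 4, 6, 7}  B5 = {4, 6, 7, 8}  B6 = {6, 7, 8, 9}
Tree: B1–B2, B1–B3, B1–B4, B3–B5, B5–B6

Every bag has size at most 4, so the width is 4 − 1 = 3 and tw(G) ≤ 3. On the other hand G contains the 4-clique {6, 7, 8, 9}. A clique must lie in a single bag of any decomposition, so no decomposition can have width below 3. Combining the bounds, tw(G) = 3.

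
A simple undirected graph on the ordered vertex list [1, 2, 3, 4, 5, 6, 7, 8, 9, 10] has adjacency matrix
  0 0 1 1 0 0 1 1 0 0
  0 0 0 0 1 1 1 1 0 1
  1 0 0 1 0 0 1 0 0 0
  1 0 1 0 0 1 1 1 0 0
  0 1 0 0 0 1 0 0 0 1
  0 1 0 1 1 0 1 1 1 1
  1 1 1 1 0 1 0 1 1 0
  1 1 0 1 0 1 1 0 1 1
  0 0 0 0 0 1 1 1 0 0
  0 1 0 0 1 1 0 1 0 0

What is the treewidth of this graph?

A width-3 tree decomposition is:
Bags: B1 = {2, 6, 7, 8}  B2 = {2, 6, 8, 10}  B3 = {2, 5, 6, 10}  B4 = {4, 6, 7, 8}  B5 = {1, 4, 7, 8}  B6 = {6, 7, 8, 9}  B7 = {1, 3, 4, 7}
Tree: B1–B2, B2–B3, B1–B4, B4–B5, B1–B6, B5–B7
Every bag has size at most 4, so the width is 4 − 1 = 3 and tw(G) ≤ 3. For the lower bound, the 4 vertices {1, 4, 7, 8} are pairwise adjacent, and any tree decomposition puts a clique entirely inside one bag — forcing width ≥ 3. The upper and lower bounds meet at 3, so that is the treewidth.

3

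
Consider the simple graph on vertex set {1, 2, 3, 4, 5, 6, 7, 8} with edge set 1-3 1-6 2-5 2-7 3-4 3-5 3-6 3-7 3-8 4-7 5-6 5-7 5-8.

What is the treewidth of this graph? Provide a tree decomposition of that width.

Each bag holds 3 vertices, so the decomposition has width 2, which upper-bounds the treewidth. On the other hand G contains the 3-clique {2, 5, 7}. A clique must lie in a single bag of any decomposition, so no decomposition can have width below 2. Combining the bounds, tw(G) = 2.

Treewidth 2.
One optimal decomposition is:
Bags: B1 = {3, 5, 6}  B2 = {3, 5, 7}  B3 = {3, 5, 8}  B4 = {2, 5, 7}  B5 = {1, 3, 6}  B6 = {3, 4, 7}
Tree: B1–B2, B2–B3, B2–B4, B1–B5, B2–B6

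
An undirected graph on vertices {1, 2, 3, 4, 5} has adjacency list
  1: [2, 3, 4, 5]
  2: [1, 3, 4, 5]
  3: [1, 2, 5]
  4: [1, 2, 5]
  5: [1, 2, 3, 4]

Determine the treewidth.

3

A width-3 tree decomposition is:
Bags: B1 = {1, 2, 4, 5}  B2 = {1, 2, 3, 5}
Tree: B1–B2
Each bag holds 4 vertices, so the decomposition has width 3, which upper-bounds the treewidth. On the other hand G contains the 4-clique {1, 2, 3, 5}. A clique must lie in a single bag of any decomposition, so no decomposition can have width below 3. The upper and lower bounds meet at 3, so that is the treewidth.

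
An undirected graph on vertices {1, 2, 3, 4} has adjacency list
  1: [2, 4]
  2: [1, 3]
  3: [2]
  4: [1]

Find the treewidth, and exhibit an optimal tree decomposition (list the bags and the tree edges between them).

Treewidth 1.
One such decomposition:
Bags: B1 = {1, 4}  B2 = {1, 2}  B3 = {2, 3}
Tree: B1–B2, B2–B3

The largest bag has 2 vertices, giving width 1; this decomposition certifies tw(G) ≤ 1. G has an edge, so its treewidth is at least 1. Hence tw(G) = 1 exactly.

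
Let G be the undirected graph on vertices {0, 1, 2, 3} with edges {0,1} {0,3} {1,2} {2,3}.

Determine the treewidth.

A width-2 tree decomposition is:
Bags: B1 = {0, 1, 3}  B2 = {1, 2, 3}
Tree: B1–B2
Every bag has size at most 3, so the width is 3 − 1 = 2 and tw(G) ≤ 2. The edges 1–0–3–2–1 form a cycle, so G is not a tree and its treewidth is at least 2. Hence tw(G) = 2 exactly.

2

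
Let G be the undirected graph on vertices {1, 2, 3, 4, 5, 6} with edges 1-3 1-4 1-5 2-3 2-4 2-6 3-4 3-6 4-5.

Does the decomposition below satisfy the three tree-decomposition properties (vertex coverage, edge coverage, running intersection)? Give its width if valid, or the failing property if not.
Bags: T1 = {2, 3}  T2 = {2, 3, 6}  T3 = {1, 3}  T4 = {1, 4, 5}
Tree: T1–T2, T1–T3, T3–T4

No — edge (4,2) lies in no bag.

A tree decomposition must satisfy three properties: every vertex lies in some bag; for every edge, both endpoints lie together in some bag; and for every vertex, the bags containing it form a connected subtree. Here edge (4,2) lies in no bag, so the decomposition is invalid.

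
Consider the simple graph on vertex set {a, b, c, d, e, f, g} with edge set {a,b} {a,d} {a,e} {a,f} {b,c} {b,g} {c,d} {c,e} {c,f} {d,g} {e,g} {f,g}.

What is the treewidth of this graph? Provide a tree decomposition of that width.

The largest bag has 4 vertices, giving width 3; this decomposition certifies tw(G) ≤ 3. For the lower bound: the 4 vertex sets {a,b}, {e,g}, {c}, {d} are disjoint, each induces a connected subgraph, and every pair is joined by at least one edge of G. Contracting each set to a single vertex therefore yields K_{4} as a minor, and since treewidth is minor-monotone, tw(G) ≥ tw(K_{4}) = 3. Hence tw(G) = 3 exactly.

Treewidth 3.
Bags: B1 = {a, b, c, g}  B2 = {a, c, e, g}  B3 = {a, c, d, g}  B4 = {a, c, f, g}
Tree: B1–B2, B2–B3, B3–B4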